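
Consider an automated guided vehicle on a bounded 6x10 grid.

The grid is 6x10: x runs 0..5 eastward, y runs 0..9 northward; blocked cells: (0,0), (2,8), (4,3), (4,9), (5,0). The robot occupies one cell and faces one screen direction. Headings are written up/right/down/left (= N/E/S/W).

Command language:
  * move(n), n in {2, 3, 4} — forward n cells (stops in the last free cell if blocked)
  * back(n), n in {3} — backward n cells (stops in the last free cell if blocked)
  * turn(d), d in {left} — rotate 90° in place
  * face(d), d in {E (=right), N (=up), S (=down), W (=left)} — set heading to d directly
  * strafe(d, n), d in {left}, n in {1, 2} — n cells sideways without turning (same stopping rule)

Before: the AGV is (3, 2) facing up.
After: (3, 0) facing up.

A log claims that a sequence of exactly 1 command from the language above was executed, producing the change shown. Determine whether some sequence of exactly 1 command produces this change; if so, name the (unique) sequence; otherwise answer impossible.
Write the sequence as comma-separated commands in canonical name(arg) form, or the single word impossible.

back(3)

key: still facing N — the one step turns nothing
t0: (3, 2) facing up
t=1 back(3) ⇒ (3, 0) facing up
all 11 alternatives checked — unique.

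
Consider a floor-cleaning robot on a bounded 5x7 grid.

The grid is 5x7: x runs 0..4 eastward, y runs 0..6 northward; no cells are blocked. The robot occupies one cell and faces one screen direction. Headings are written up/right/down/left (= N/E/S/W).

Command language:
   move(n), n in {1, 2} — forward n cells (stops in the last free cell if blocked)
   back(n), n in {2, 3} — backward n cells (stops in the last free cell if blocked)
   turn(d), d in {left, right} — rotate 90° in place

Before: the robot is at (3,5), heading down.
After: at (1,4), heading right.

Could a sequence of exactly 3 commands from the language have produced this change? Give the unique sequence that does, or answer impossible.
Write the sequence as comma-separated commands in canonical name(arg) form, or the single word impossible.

key: order matters: swapping move(1) and back(2) lands elsewhere
start: at (3,5), heading down
step 1 (move(1)): at (3,4), heading down
step 2 (turn(left)): at (3,4), heading right
step 3 (back(2)): at (1,4), heading right
uniquely the one of 216 3-step routes that fits.

move(1), turn(left), back(2)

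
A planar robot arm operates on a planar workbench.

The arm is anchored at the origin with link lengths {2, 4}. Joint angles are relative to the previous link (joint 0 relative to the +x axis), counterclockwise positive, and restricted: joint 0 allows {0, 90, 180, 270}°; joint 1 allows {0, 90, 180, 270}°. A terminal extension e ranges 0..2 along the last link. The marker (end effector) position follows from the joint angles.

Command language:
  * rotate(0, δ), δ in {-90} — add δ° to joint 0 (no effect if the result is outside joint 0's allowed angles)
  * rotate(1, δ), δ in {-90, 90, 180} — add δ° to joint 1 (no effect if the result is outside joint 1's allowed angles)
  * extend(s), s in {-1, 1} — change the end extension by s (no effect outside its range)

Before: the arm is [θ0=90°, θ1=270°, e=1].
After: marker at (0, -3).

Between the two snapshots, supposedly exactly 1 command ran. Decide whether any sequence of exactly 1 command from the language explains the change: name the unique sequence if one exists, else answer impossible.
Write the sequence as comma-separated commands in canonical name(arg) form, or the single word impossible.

initial: [θ0=90°, θ1=270°, e=1]
1. rotate(1, -90) → [θ0=90°, θ1=180°, e=1]
no rival 1-sequence matches.

rotate(1, -90)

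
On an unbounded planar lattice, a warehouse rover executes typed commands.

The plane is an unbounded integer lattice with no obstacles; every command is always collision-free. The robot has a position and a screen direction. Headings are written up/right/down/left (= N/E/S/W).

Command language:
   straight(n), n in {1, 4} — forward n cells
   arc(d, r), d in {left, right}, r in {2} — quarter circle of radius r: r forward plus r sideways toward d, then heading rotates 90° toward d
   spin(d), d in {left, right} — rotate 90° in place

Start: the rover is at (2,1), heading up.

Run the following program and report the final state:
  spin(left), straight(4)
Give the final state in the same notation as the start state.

t0: at (2,1), heading up
step 1 (spin(left)): at (2,1), heading left
step 2 (straight(4)): at (-2,1), heading left

at (-2,1), heading left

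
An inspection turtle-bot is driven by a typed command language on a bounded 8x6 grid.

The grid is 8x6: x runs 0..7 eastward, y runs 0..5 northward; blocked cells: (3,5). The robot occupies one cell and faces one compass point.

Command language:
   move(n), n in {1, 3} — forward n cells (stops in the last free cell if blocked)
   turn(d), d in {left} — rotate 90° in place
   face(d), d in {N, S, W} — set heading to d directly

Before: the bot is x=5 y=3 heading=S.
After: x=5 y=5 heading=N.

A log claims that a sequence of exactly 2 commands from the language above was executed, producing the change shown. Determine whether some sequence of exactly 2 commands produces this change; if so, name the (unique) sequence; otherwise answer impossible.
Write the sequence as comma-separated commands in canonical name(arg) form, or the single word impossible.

face(N), move(3)

key: move(3) runs into the grid edge before its full distance
initial: x=5 y=3 heading=S
[1] after face(N): x=5 y=3 heading=N
[2] after move(3): x=5 y=5 heading=N
no other 2-command option fits: unique.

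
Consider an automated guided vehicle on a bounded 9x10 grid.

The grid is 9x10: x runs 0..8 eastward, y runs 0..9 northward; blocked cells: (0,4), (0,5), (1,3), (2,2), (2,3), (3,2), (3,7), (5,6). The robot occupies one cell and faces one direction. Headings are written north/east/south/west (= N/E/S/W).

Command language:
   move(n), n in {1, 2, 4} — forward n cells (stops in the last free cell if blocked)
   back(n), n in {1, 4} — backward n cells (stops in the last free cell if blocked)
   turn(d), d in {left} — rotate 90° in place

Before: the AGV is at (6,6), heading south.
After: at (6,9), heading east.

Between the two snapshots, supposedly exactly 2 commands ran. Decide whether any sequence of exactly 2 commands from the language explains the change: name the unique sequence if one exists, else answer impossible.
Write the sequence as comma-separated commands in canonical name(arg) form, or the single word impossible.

key: back(4) runs into the grid edge before its full distance
start: at (6,6), heading south
[1] after back(4): at (6,9), heading south
[2] after turn(left): at (6,9), heading east
no other 2-command option fits: unique.

back(4), turn(left)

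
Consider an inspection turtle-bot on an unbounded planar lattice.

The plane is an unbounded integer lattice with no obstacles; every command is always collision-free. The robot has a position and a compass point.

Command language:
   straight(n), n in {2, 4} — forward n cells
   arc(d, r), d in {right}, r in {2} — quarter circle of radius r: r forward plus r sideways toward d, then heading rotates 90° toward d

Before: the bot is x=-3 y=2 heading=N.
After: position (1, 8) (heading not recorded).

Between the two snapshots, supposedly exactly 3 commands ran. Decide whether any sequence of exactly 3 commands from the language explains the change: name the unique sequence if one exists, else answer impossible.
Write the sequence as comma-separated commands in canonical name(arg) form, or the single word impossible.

key: running straight(2) before straight(4) would end elsewhere — order is forced
begin: x=-3 y=2 heading=N
t=1 straight(4) ⇒ x=-3 y=6 heading=N
t=2 arc(right, 2) ⇒ x=-1 y=8 heading=E
t=3 straight(2) ⇒ x=1 y=8 heading=E
uniquely the one of 27 3-step routes that fits.

straight(4), arc(right, 2), straight(2)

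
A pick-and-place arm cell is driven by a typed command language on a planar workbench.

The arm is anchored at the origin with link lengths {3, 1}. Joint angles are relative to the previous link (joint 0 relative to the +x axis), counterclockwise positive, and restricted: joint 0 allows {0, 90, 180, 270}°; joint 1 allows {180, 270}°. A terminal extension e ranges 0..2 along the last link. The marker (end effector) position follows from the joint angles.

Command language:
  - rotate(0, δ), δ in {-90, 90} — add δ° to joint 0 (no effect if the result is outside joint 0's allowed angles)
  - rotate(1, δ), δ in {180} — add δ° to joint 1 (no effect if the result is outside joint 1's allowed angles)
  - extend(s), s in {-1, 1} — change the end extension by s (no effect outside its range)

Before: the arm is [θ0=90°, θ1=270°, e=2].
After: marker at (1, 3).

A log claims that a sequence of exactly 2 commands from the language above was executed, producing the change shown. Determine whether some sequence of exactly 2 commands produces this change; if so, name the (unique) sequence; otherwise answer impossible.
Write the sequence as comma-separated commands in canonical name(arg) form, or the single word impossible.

begin: [θ0=90°, θ1=270°, e=2]
t=1 extend(-1) ⇒ [θ0=90°, θ1=270°, e=1]
t=2 extend(-1) ⇒ [θ0=90°, θ1=270°, e=0]
no rival 2-sequence matches.

extend(-1), extend(-1)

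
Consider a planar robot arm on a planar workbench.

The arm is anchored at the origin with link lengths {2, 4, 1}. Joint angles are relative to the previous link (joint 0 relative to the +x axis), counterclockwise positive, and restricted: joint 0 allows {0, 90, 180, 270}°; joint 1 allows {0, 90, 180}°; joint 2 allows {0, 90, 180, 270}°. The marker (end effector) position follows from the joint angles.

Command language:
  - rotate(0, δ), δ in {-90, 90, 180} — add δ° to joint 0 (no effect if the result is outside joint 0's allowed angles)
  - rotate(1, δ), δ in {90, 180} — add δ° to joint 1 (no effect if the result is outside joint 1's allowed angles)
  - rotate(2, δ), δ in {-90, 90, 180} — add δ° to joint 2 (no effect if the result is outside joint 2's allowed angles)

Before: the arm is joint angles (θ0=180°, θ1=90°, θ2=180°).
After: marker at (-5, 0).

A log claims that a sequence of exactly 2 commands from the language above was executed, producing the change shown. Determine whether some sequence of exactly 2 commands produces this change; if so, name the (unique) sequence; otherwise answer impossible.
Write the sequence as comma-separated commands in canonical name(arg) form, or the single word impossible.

rotate(1, 90), rotate(1, 180)

key: order matters: swapping rotate(1, 90) and rotate(1, 180) lands elsewhere
from: joint angles (θ0=180°, θ1=90°, θ2=180°)
1. rotate(1, 90) → joint angles (θ0=180°, θ1=180°, θ2=180°)
2. rotate(1, 180) → joint angles (θ0=180°, θ1=0°, θ2=180°)
all 64 alternatives checked — unique.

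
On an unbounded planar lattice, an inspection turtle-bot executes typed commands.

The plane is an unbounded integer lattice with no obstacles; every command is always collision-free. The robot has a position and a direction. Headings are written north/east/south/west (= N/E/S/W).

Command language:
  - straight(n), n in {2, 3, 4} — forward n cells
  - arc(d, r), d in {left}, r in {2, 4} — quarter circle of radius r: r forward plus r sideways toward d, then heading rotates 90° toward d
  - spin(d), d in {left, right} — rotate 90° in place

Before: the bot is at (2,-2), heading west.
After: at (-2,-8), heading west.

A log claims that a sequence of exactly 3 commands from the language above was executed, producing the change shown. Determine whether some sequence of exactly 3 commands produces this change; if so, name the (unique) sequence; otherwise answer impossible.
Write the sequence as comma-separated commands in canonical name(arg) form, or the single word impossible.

arc(left, 4), straight(2), spin(right)

key: running spin(right) before arc(left, 4) would end elsewhere — order is forced
begin: at (2,-2), heading west
t=1 arc(left, 4) ⇒ at (-2,-6), heading south
t=2 straight(2) ⇒ at (-2,-8), heading south
t=3 spin(right) ⇒ at (-2,-8), heading west
no other 3-command option fits: unique.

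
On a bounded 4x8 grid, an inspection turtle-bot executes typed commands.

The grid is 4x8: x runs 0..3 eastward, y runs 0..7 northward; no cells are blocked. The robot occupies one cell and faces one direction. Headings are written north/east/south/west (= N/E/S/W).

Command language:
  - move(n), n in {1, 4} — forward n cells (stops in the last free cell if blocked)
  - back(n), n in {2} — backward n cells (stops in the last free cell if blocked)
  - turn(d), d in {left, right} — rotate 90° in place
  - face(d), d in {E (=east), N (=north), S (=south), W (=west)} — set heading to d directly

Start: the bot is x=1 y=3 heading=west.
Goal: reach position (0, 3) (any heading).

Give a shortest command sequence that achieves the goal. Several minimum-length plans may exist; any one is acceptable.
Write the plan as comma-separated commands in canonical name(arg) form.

start: x=1 y=3 heading=west
1. move(4) → x=0 y=3 heading=west
minimal: 1 command(s), checked below 1.

move(4)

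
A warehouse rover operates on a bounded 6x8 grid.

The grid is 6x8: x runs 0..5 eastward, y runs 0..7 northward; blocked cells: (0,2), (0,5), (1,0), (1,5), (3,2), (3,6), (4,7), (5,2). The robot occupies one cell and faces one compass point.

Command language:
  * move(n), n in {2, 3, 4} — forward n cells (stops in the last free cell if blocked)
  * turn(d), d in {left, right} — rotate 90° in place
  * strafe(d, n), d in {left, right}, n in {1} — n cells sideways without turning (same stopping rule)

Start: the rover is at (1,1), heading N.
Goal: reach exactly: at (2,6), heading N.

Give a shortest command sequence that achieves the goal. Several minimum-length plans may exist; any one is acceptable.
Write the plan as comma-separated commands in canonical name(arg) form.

t0: at (1,1), heading N
step 1 (move(4)): at (1,4), heading N
step 2 (strafe(right, 1)): at (2,4), heading N
step 3 (move(2)): at (2,6), heading N
no 2-step plan works, so 3 is optimal.

move(4), strafe(right, 1), move(2)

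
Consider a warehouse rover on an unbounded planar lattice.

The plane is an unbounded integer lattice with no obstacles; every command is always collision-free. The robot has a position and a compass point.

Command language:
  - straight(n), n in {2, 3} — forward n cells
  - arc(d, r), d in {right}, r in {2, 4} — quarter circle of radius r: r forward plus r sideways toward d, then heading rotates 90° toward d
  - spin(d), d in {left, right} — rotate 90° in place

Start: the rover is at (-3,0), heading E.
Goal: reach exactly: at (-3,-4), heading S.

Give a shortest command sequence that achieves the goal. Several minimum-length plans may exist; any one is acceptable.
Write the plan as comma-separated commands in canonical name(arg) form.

start: at (-3,0), heading E
[1] after spin(right): at (-3,0), heading S
[2] after straight(2): at (-3,-2), heading S
[3] after straight(2): at (-3,-4), heading S
nothing shorter than 3 reaches the goal.

spin(right), straight(2), straight(2)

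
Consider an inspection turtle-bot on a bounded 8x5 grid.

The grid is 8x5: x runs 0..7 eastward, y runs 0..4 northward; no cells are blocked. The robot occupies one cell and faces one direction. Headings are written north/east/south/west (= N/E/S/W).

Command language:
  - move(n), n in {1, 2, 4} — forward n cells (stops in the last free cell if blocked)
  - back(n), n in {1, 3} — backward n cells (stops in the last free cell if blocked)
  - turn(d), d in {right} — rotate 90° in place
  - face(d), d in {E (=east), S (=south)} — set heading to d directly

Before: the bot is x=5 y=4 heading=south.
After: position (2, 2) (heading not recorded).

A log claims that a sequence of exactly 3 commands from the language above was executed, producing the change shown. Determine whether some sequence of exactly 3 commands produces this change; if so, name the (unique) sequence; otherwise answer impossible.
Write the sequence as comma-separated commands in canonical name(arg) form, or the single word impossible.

move(2), face(E), back(3)

key: running back(3) before move(2) would end elsewhere — order is forced
t0: x=5 y=4 heading=south
step 1 (move(2)): x=5 y=2 heading=south
step 2 (face(E)): x=5 y=2 heading=east
step 3 (back(3)): x=2 y=2 heading=east
all 512 alternatives checked — unique.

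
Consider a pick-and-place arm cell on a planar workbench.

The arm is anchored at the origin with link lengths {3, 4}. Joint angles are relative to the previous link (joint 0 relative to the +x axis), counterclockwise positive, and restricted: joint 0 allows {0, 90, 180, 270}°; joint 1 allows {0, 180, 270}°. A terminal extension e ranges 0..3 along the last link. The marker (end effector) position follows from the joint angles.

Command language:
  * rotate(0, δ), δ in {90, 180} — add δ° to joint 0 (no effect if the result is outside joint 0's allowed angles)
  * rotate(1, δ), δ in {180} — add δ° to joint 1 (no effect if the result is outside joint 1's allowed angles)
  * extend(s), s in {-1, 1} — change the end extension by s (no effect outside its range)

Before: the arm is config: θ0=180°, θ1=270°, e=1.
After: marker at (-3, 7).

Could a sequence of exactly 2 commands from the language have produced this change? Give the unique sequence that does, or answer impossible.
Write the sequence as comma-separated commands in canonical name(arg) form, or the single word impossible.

extend(1), extend(1)

begin: config: θ0=180°, θ1=270°, e=1
1. extend(1) → config: θ0=180°, θ1=270°, e=2
2. extend(1) → config: θ0=180°, θ1=270°, e=3
no other 2-command option fits: unique.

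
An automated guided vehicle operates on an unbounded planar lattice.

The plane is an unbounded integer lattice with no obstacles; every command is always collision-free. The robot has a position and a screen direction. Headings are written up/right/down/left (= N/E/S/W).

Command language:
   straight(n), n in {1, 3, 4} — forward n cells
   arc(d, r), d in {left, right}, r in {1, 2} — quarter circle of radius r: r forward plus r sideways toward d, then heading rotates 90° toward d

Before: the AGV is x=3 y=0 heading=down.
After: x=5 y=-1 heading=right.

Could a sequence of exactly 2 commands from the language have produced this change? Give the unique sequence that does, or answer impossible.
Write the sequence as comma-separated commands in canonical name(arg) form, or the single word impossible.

arc(left, 1), straight(1)

key: position moved to (5,-1) AND the heading swung to E — translation plus rotation needed
initial: x=3 y=0 heading=down
[1] after arc(left, 1): x=4 y=-1 heading=right
[2] after straight(1): x=5 y=-1 heading=right
all 49 alternatives checked — unique.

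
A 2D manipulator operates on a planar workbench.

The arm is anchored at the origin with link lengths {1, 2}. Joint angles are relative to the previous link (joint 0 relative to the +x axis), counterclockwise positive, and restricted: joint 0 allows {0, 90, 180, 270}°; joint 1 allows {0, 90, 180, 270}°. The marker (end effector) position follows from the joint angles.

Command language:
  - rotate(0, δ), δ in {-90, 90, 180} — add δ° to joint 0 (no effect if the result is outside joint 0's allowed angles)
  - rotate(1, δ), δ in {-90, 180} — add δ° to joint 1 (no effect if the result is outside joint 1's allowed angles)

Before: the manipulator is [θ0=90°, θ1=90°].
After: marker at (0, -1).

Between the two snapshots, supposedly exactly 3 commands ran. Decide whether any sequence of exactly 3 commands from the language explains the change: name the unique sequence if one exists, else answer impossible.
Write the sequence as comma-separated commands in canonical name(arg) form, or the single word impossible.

rotate(1, -90), rotate(1, -90), rotate(1, -90)

start: [θ0=90°, θ1=90°]
t=1 rotate(1, -90) ⇒ [θ0=90°, θ1=0°]
t=2 rotate(1, -90) ⇒ [θ0=90°, θ1=270°]
t=3 rotate(1, -90) ⇒ [θ0=90°, θ1=180°]
all 125 alternatives checked — unique.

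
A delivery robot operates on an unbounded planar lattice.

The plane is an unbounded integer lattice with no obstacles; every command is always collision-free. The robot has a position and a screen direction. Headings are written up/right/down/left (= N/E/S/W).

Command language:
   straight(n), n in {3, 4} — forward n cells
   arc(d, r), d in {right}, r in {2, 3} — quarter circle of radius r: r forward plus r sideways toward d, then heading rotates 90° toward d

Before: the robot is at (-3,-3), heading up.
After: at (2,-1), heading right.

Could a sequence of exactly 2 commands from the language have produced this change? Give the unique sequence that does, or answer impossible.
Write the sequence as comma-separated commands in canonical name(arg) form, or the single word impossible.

arc(right, 2), straight(3)

key: cell and facing (now E) both changed — the 2 commands mix motion and turning
begin: at (-3,-3), heading up
1. arc(right, 2) → at (-1,-1), heading right
2. straight(3) → at (2,-1), heading right
no rival 2-sequence matches.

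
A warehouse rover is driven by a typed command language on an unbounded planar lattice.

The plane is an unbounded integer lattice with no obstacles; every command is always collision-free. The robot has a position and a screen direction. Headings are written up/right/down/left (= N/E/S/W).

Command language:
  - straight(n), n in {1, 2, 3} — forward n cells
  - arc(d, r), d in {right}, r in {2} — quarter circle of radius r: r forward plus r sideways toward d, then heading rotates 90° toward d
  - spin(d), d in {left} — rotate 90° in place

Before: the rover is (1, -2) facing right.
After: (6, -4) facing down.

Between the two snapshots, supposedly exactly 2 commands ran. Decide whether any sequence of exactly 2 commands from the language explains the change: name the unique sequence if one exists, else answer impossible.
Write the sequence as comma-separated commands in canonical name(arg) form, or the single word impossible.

key: order matters: swapping straight(3) and arc(right, 2) lands elsewhere
begin: (1, -2) facing right
t=1 straight(3) ⇒ (4, -2) facing right
t=2 arc(right, 2) ⇒ (6, -4) facing down
all 25 alternatives checked — unique.

straight(3), arc(right, 2)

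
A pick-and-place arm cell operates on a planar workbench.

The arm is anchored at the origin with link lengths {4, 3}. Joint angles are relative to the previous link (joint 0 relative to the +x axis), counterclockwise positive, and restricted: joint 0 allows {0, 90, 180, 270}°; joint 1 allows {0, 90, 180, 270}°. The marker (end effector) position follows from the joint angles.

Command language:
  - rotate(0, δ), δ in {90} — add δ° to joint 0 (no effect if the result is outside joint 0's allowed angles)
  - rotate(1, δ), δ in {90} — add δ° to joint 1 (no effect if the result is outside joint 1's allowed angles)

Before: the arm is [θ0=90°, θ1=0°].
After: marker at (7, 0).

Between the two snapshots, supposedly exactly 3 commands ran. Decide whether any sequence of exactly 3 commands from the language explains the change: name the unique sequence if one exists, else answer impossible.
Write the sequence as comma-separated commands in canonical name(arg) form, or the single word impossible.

rotate(0, 90), rotate(0, 90), rotate(0, 90)

begin: [θ0=90°, θ1=0°]
t=1 rotate(0, 90) ⇒ [θ0=180°, θ1=0°]
t=2 rotate(0, 90) ⇒ [θ0=270°, θ1=0°]
t=3 rotate(0, 90) ⇒ [θ0=0°, θ1=0°]
uniquely the one of 8 3-step routes that fits.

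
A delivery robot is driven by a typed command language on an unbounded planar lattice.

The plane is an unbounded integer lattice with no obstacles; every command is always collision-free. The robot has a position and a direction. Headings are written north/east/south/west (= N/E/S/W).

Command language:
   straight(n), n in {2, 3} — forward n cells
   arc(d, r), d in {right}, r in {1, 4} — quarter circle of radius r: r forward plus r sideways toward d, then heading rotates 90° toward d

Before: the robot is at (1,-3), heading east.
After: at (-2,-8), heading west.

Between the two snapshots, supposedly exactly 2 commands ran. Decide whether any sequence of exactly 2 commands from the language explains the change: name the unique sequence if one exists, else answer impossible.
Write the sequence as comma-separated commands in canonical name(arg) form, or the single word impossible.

arc(right, 1), arc(right, 4)

key: running arc(right, 4) before arc(right, 1) would end elsewhere — order is forced
from: at (1,-3), heading east
step 1 (arc(right, 1)): at (2,-4), heading south
step 2 (arc(right, 4)): at (-2,-8), heading west
uniquely the one of 16 2-step routes that fits.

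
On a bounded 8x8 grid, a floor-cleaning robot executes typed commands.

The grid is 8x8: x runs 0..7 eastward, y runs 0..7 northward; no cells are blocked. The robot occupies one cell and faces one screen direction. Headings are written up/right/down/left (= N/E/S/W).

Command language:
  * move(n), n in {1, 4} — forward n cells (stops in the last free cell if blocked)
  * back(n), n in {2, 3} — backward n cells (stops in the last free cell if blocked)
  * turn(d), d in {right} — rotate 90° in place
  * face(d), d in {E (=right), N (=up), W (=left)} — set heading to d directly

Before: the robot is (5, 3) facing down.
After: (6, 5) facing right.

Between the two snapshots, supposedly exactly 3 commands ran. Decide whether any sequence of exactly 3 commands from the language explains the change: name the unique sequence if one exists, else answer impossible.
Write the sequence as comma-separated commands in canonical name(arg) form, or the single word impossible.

back(2), face(E), move(1)

key: running move(1) before back(2) would end elsewhere — order is forced
from: (5, 3) facing down
t=1 back(2) ⇒ (5, 5) facing down
t=2 face(E) ⇒ (5, 5) facing right
t=3 move(1) ⇒ (6, 5) facing right
all 512 alternatives checked — unique.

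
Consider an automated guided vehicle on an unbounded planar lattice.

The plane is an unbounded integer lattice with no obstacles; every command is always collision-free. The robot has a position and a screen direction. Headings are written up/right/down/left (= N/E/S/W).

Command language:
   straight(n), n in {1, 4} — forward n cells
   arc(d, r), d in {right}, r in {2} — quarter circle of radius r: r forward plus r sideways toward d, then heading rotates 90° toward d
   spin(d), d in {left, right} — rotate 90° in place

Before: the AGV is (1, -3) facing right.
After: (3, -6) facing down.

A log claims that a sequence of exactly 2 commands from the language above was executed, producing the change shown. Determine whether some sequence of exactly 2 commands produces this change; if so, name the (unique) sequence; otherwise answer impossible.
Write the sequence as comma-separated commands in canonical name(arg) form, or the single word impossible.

key: position moved to (3,-6) AND the heading swung to S — translation plus rotation needed
initial: (1, -3) facing right
step 1 (arc(right, 2)): (3, -5) facing down
step 2 (straight(1)): (3, -6) facing down
all 25 alternatives checked — unique.

arc(right, 2), straight(1)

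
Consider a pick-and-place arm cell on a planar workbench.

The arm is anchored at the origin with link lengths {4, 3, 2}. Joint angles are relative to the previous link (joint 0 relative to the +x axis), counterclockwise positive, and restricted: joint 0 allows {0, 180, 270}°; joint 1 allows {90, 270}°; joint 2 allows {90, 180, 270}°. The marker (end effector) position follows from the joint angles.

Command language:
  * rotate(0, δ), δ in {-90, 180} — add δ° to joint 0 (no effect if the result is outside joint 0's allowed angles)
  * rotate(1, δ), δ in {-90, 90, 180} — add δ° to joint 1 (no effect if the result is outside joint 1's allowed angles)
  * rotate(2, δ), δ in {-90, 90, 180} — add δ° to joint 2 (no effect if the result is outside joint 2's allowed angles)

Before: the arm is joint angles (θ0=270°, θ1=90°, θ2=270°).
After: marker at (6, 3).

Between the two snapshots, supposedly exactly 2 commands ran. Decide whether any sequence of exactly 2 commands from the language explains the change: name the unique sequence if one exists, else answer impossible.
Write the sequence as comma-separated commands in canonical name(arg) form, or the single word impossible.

rotate(0, -90), rotate(0, 180)

key: running rotate(0, 180) before rotate(0, -90) would end elsewhere — order is forced
initial: joint angles (θ0=270°, θ1=90°, θ2=270°)
t=1 rotate(0, -90) ⇒ joint angles (θ0=180°, θ1=90°, θ2=270°)
t=2 rotate(0, 180) ⇒ joint angles (θ0=0°, θ1=90°, θ2=270°)
uniquely the one of 64 2-step routes that fits.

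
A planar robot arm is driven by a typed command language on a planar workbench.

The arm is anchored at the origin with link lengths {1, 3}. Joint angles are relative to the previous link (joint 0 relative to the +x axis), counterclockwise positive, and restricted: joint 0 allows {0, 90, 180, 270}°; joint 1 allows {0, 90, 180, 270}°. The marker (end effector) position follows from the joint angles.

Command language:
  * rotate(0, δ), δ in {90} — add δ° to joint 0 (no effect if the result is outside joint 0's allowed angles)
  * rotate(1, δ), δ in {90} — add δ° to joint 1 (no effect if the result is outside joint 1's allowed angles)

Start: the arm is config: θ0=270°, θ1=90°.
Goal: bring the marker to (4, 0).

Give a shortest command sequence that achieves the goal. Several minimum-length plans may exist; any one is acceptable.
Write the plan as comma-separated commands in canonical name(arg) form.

rotate(1, 90), rotate(1, 90), rotate(1, 90), rotate(0, 90)

begin: config: θ0=270°, θ1=90°
step 1 (rotate(1, 90)): config: θ0=270°, θ1=180°
step 2 (rotate(1, 90)): config: θ0=270°, θ1=270°
step 3 (rotate(1, 90)): config: θ0=270°, θ1=0°
step 4 (rotate(0, 90)): config: θ0=0°, θ1=0°
nothing shorter than 4 reaches the goal.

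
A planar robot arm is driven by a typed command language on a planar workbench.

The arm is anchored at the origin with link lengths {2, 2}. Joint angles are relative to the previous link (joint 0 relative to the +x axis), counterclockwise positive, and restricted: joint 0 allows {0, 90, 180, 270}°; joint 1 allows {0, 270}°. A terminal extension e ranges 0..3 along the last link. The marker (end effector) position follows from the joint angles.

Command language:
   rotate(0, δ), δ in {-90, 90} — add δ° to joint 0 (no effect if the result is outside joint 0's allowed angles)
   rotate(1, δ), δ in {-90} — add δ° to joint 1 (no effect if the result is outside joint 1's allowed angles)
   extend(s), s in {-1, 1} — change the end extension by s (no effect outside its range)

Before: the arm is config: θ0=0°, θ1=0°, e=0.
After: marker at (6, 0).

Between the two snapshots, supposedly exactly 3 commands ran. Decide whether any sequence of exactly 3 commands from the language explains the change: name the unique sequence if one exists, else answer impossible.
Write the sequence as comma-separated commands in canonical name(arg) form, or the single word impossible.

key: running extend(1) before extend(-1) would end elsewhere — order is forced
t0: config: θ0=0°, θ1=0°, e=0
t=1 extend(-1) ⇒ config: θ0=0°, θ1=0°, e=0
t=2 extend(1) ⇒ config: θ0=0°, θ1=0°, e=1
t=3 extend(1) ⇒ config: θ0=0°, θ1=0°, e=2
uniquely the one of 125 3-step routes that fits.

extend(-1), extend(1), extend(1)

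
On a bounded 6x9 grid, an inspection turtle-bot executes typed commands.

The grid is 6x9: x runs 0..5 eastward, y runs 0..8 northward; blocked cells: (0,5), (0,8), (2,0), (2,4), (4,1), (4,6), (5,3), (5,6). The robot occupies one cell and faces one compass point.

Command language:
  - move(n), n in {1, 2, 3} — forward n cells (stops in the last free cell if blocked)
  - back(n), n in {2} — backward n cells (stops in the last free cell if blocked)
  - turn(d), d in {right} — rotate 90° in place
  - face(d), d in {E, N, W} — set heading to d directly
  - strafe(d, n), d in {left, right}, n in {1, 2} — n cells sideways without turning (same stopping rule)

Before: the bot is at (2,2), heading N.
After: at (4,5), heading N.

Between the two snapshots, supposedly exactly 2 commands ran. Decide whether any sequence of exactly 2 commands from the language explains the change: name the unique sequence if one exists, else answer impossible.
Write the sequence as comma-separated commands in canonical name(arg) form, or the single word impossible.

strafe(right, 2), move(3)

key: heading stays N — no command in the sequence turns
from: at (2,2), heading N
t=1 strafe(right, 2) ⇒ at (4,2), heading N
t=2 move(3) ⇒ at (4,5), heading N
uniquely the one of 144 2-step routes that fits.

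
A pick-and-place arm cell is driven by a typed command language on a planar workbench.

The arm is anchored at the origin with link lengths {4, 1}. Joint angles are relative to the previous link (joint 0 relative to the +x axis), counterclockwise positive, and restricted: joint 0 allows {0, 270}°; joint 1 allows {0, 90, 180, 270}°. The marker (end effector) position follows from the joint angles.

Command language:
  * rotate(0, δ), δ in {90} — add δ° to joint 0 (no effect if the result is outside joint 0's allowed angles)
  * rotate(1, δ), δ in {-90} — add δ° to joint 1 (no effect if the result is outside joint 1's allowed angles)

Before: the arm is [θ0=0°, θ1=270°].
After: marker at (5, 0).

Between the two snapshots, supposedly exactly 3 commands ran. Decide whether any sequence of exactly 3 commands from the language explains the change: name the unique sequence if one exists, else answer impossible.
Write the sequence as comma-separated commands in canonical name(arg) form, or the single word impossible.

from: [θ0=0°, θ1=270°]
1. rotate(1, -90) → [θ0=0°, θ1=180°]
2. rotate(1, -90) → [θ0=0°, θ1=90°]
3. rotate(1, -90) → [θ0=0°, θ1=0°]
no other 3-command option fits: unique.

rotate(1, -90), rotate(1, -90), rotate(1, -90)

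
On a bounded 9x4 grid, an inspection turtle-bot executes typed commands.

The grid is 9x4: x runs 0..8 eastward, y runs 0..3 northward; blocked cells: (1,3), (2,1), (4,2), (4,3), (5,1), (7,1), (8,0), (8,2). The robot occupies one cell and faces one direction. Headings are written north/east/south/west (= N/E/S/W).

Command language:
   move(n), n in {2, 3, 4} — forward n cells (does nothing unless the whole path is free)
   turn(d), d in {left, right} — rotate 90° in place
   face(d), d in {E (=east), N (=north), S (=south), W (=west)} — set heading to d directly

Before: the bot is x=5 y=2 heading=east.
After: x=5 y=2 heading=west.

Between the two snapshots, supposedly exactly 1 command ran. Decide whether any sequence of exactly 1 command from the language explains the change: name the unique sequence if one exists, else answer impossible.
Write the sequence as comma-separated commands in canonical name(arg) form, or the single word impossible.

key: (5,2) unchanged — the single command moves nothing
from: x=5 y=2 heading=east
1. face(W) → x=5 y=2 heading=west
uniquely the one of 9 1-step routes that fits.

face(W)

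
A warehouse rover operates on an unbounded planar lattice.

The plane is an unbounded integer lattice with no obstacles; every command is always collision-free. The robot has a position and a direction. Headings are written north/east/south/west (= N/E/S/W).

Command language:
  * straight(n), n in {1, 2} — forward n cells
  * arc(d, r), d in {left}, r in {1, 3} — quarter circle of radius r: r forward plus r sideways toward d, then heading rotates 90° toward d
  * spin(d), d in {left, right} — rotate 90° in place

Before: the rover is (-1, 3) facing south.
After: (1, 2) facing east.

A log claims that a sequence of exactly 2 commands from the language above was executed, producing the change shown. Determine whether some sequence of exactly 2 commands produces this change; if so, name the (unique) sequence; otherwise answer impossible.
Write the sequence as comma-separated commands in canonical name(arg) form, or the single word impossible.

arc(left, 1), straight(1)

key: cell and facing (now E) both changed — the 2 commands mix motion and turning
start: (-1, 3) facing south
[1] after arc(left, 1): (0, 2) facing east
[2] after straight(1): (1, 2) facing east
uniquely the one of 36 2-step routes that fits.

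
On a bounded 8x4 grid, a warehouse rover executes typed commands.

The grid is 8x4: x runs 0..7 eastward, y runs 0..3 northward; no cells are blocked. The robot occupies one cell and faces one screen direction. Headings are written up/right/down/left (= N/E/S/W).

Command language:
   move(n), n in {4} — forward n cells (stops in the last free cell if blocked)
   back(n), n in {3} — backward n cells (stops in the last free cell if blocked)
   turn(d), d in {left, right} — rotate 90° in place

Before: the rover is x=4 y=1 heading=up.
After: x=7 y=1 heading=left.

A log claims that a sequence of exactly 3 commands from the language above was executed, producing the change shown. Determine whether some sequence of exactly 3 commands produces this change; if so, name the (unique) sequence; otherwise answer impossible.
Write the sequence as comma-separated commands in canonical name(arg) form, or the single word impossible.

turn(left), back(3), back(3)

key: the second back(3) runs into the grid edge before its full distance
begin: x=4 y=1 heading=up
step 1 (turn(left)): x=4 y=1 heading=left
step 2 (back(3)): x=7 y=1 heading=left
step 3 (back(3)): x=7 y=1 heading=left
no rival 3-sequence matches.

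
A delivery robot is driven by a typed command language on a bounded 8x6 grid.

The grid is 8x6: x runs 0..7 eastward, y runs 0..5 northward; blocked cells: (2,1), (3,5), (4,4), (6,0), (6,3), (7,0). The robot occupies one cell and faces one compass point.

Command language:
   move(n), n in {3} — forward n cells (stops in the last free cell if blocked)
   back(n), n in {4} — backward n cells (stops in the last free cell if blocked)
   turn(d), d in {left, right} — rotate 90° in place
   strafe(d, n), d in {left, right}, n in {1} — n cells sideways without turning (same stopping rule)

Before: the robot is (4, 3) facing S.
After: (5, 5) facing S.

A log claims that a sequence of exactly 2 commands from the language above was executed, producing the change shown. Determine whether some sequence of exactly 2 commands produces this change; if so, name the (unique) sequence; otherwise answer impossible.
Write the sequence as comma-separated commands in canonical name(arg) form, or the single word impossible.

key: heading stays S — no command in the sequence turns
start: (4, 3) facing S
t=1 strafe(left, 1) ⇒ (5, 3) facing S
t=2 back(4) ⇒ (5, 5) facing S
no other 2-command option fits: unique.

strafe(left, 1), back(4)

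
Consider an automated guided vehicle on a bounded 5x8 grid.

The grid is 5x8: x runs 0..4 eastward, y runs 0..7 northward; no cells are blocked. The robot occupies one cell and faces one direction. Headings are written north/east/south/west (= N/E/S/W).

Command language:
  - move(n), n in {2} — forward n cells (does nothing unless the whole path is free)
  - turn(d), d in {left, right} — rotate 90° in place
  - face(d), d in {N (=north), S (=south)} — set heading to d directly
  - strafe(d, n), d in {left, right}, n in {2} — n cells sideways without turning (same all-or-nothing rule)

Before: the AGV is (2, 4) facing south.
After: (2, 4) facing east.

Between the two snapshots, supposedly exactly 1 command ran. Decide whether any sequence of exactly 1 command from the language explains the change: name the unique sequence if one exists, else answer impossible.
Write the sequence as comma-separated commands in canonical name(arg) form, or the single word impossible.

turn(left)

key: (2,4) unchanged — the single command moves nothing
begin: (2, 4) facing south
t=1 turn(left) ⇒ (2, 4) facing east
no rival 1-sequence matches.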